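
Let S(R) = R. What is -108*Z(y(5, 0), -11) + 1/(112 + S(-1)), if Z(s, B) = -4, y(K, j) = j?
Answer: 47953/111 ≈ 432.01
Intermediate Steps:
-108*Z(y(5, 0), -11) + 1/(112 + S(-1)) = -108*(-4) + 1/(112 - 1) = 432 + 1/111 = 47953/111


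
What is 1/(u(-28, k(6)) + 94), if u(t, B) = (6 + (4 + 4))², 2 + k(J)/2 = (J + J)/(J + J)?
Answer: 1/290 ≈ 0.0034483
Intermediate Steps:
k(J) = -2 (k(J) = -4 + 2*((J + J)/(J + J)) = -4 + 2*((2*J)/((2*J))) = -4 + 2*((2*J)*(1/(2*J))) = -4 + 2*1 = -4 + 2 = -2)
u(t, B) = 196 (u(t, B) = (6 + 8)² = 14² = 196)
1/(u(-28, k(6)) + 94) = 1/(196 + 94) = 1/290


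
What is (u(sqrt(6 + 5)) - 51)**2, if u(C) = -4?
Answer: 3025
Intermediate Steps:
(u(sqrt(6 + 5)) - 51)**2 = (-4 - 51)**2 = (-55)**2 = 3025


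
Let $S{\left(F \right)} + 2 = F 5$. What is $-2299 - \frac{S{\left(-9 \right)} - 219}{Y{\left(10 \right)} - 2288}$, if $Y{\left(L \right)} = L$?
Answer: $- \frac{2618694}{1139} \approx -2299.1$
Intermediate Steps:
$S{\left(F \right)} = -2 + 5 F$ ($S{\left(F \right)} = -2 + F 5 = -2 + 5 F$)
$-2299 - \frac{S{\left(-9 \right)} - 219}{Y{\left(10 \right)} - 2288} = -2299 - \frac{\left(-2 + 5 \left(-9\right)\right) - 219}{10 - 2288} = -2299 - \frac{\left(-2 - 45\right) - 219}{-2278} = -2299 - \left(-47 - 219\right) \left(- \frac{1}{2278}\right) = -2299 - \left(-266\right) \left(- \frac{1}{2278}\right) = -2299 - \frac{133}{1139} = - \frac{2618694}{1139}$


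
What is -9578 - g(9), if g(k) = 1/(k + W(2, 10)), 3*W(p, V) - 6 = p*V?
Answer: -507637/53 ≈ -9578.1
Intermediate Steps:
W(p, V) = 2 + V*p/3 (W(p, V) = 2 + (p*V)/3 = 2 + (V*p)/3 = 2 + V*p/3)
g(k) = 1/(26/3 + k) (g(k) = 1/(k + (2 + (⅓)*10*2)) = 1/(k + (2 + 20/3)) = 1/(k + 26/3) = 1/(26/3 + k))
-9578 - g(9) = -9578 - 3/(26 + 3*9) = -9578 - 3/(26 + 27) = -9578 - 3/53 = -507637/53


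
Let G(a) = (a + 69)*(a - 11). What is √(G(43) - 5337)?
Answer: I*√1753 ≈ 41.869*I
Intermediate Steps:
G(a) = (-11 + a)*(69 + a) (G(a) = (69 + a)*(-11 + a) = (-11 + a)*(69 + a))
√(G(43) - 5337) = √((-759 + 43² + 58*43) - 5337) = √((-759 + 1849 + 2494) - 5337) = √(3584 - 5337) = √(-1753) = I*√1753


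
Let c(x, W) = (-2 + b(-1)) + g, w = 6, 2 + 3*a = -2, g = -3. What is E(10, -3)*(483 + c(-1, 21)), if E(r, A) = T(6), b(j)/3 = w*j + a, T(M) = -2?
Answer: -912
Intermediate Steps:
a = -4/3 (a = -⅔ + (⅓)*(-2) = -⅔ - ⅔ = -4/3 ≈ -1.3333)
b(j) = -4 + 18*j (b(j) = 3*(6*j - 4/3) = 3*(-4/3 + 6*j) = -4 + 18*j)
E(r, A) = -2
c(x, W) = -27 (c(x, W) = (-2 + (-4 + 18*(-1))) - 3 = (-2 + (-4 - 18)) - 3 = (-2 - 22) - 3 = -24 - 3 = -27)
E(10, -3)*(483 + c(-1, 21)) = -2*(483 - 27) = -2*456 = -912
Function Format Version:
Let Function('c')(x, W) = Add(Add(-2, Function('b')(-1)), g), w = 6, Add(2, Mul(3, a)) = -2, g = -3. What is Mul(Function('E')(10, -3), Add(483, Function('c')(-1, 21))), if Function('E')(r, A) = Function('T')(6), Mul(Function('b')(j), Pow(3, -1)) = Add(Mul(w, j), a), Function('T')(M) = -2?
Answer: -912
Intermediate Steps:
a = Rational(-4, 3) (a = Add(Rational(-2, 3), Mul(Rational(1, 3), -2)) = Add(Rational(-2, 3), Rational(-2, 3)) = Rational(-4, 3) ≈ -1.3333)
Function('b')(j) = Add(-4, Mul(18, j)) (Function('b')(j) = Mul(3, Add(Mul(6, j), Rational(-4, 3))) = Mul(3, Add(Rational(-4, 3), Mul(6, j))) = Add(-4, Mul(18, j)))
Function('E')(r, A) = -2
Function('c')(x, W) = -27 (Function('c')(x, W) = Add(Add(-2, Add(-4, Mul(18, -1))), -3) = Add(Add(-2, Add(-4, -18)), -3) = Add(Add(-2, -22), -3) = Add(-24, -3) = -27)
Mul(Function('E')(10, -3), Add(483, Function('c')(-1, 21))) = Mul(-2, Add(483, -27)) = Mul(-2, 456) = -912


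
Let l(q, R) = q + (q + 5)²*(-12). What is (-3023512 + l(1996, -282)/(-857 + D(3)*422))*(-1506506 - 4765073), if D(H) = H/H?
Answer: 7947230163990616/435 ≈ 1.8269e+13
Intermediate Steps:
D(H) = 1
l(q, R) = q - 12*(5 + q)² (l(q, R) = q + (5 + q)²*(-12) = q - 12*(5 + q)²)
(-3023512 + l(1996, -282)/(-857 + D(3)*422))*(-1506506 - 4765073) = (-3023512 + (1996 - 12*(5 + 1996)²)/(-857 + 1*422))*(-1506506 - 4765073) = (-3023512 + (1996 - 12*2001²)/(-857 + 422))*(-6271579) = (-3023512 + (1996 - 12*4004001)/(-435))*(-6271579) = (-3023512 + (1996 - 48048012)*(-1/435))*(-6271579) = (-3023512 - 48046016*(-1/435))*(-6271579) = (-3023512 + 48046016/435)*(-6271579) = -1267181704/435*(-6271579) = 7947230163990616/435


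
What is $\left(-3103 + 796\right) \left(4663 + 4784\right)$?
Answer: $-21794229$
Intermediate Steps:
$\left(-3103 + 796\right) \left(4663 + 4784\right) = \left(-2307\right) 9447 = -21794229$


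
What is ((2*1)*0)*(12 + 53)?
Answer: 0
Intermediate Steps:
((2*1)*0)*(12 + 53) = (2*0)*65 = 0*65 = 0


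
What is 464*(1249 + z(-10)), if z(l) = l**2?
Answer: 625936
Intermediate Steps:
464*(1249 + z(-10)) = 464*(1249 + (-10)**2) = 464*(1249 + 100) = 464*1349 = 625936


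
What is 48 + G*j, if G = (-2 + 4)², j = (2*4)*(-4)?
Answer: -80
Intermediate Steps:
j = -32 (j = 8*(-4) = -32)
G = 4 (G = 2² = 4)
48 + G*j = 48 + 4*(-32) = 48 - 128 = -80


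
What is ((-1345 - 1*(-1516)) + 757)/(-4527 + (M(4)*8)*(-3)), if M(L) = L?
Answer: -928/4623 ≈ -0.20074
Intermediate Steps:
((-1345 - 1*(-1516)) + 757)/(-4527 + (M(4)*8)*(-3)) = ((-1345 - 1*(-1516)) + 757)/(-4527 + (4*8)*(-3)) = ((-1345 + 1516) + 757)/(-4527 + 32*(-3)) = (171 + 757)/(-4527 - 96) = 928/(-4623) = 928*(-1/4623) = -928/4623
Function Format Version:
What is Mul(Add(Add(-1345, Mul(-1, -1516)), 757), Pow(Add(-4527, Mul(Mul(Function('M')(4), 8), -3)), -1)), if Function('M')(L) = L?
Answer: Rational(-928, 4623) ≈ -0.20074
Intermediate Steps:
Mul(Add(Add(-1345, Mul(-1, -1516)), 757), Pow(Add(-4527, Mul(Mul(Function('M')(4), 8), -3)), -1)) = Mul(Add(Add(-1345, Mul(-1, -1516)), 757), Pow(Add(-4527, Mul(Mul(4, 8), -3)), -1)) = Mul(Add(Add(-1345, 1516), 757), Pow(Add(-4527, Mul(32, -3)), -1)) = Mul(Add(171, 757), Pow(Add(-4527, -96), -1)) = Mul(928, Pow(-4623, -1)) = Mul(928, Rational(-1, 4623)) = Rational(-928, 4623)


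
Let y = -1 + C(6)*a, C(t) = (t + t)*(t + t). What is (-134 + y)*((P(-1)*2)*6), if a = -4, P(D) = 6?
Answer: -51192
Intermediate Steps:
C(t) = 4*t² (C(t) = (2*t)*(2*t) = 4*t²)
y = -577 (y = -1 + (4*6²)*(-4) = -1 + (4*36)*(-4) = -1 + 144*(-4) = -1 - 576 = -577)
(-134 + y)*((P(-1)*2)*6) = (-134 - 577)*((6*2)*6) = -8532*6 = -711*72 = -51192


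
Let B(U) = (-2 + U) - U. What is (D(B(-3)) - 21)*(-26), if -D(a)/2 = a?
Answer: 442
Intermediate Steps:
B(U) = -2
D(a) = -2*a
(D(B(-3)) - 21)*(-26) = (-2*(-2) - 21)*(-26) = (4 - 21)*(-26) = -17*(-26) = 442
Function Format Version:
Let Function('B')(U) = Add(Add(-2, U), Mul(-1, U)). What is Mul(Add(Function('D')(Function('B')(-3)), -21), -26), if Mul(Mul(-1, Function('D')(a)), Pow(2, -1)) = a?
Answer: 442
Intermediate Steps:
Function('B')(U) = -2
Function('D')(a) = Mul(-2, a)
Mul(Add(Function('D')(Function('B')(-3)), -21), -26) = Mul(Add(Mul(-2, -2), -21), -26) = Mul(Add(4, -21), -26) = Mul(-17, -26) = 442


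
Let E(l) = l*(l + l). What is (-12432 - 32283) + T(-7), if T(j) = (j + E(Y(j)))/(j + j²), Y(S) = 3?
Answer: -1878019/42 ≈ -44715.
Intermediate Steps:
E(l) = 2*l² (E(l) = l*(2*l) = 2*l²)
T(j) = (18 + j)/(j + j²) (T(j) = (j + 2*3²)/(j + j²) = (j + 2*9)/(j + j²) = (j + 18)/(j + j²) = (18 + j)/(j + j²))
(-12432 - 32283) + T(-7) = (-12432 - 32283) + (18 - 7)/((-7)*(1 - 7)) = -44715 - ⅐*11/(-6) = -44715 - ⅐*(-⅙)*11 = -44715 + 11/42 = -1878019/42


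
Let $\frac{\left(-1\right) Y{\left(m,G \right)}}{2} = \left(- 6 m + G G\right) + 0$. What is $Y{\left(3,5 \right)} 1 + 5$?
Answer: $-9$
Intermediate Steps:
$Y{\left(m,G \right)} = - 2 G^{2} + 12 m$ ($Y{\left(m,G \right)} = - 2 \left(\left(- 6 m + G G\right) + 0\right) = - 2 \left(\left(- 6 m + G^{2}\right) + 0\right) = - 2 \left(\left(G^{2} - 6 m\right) + 0\right) = - 2 \left(G^{2} - 6 m\right) = - 2 G^{2} + 12 m$)
$Y{\left(3,5 \right)} 1 + 5 = \left(- 2 \cdot 5^{2} + 12 \cdot 3\right) 1 + 5 = \left(\left(-2\right) 25 + 36\right) 1 + 5 = \left(-50 + 36\right) 1 + 5 = \left(-14\right) 1 + 5 = -14 + 5 = -9$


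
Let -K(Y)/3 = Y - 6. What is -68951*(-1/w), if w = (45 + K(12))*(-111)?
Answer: -68951/2997 ≈ -23.007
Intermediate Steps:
K(Y) = 18 - 3*Y (K(Y) = -3*(Y - 6) = -3*(-6 + Y) = 18 - 3*Y)
w = -2997 (w = (45 + (18 - 3*12))*(-111) = (45 + (18 - 36))*(-111) = (45 - 18)*(-111) = 27*(-111) = -2997)
-68951*(-1/w) = -68951/((-1*(-2997))) = -68951/2997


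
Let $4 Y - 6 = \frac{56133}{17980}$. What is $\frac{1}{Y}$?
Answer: $\frac{71920}{164013} \approx 0.4385$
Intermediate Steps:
$Y = \frac{164013}{71920}$ ($Y = \frac{3}{2} + \frac{56133 \cdot \frac{1}{17980}}{4} = \frac{3}{2} + \frac{1}{4} \cdot \frac{56133}{17980} = \frac{3}{2} + \frac{56133}{71920} = \frac{164013}{71920} \approx 2.2805$)
$\frac{1}{Y} = \frac{1}{\frac{164013}{71920}} = \frac{71920}{164013}$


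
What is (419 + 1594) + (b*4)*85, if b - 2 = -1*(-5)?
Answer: 4393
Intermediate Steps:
b = 7 (b = 2 - 1*(-5) = 2 + 5 = 7)
(419 + 1594) + (b*4)*85 = (419 + 1594) + (7*4)*85 = 2013 + 28*85 = 2013 + 2380 = 4393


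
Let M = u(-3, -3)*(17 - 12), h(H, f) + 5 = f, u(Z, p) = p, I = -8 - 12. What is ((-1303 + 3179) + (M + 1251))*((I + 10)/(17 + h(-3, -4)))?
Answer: -3890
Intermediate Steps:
I = -20
h(H, f) = -5 + f
M = -15 (M = -3*(17 - 12) = -3*5 = -15)
((-1303 + 3179) + (M + 1251))*((I + 10)/(17 + h(-3, -4))) = ((-1303 + 3179) + (-15 + 1251))*((-20 + 10)/(17 + (-5 - 4))) = (1876 + 1236)*(-10/(17 - 9)) = 3112*(-10/8) = 3112*(-10*⅛) = 3112*(-5/4) = -3890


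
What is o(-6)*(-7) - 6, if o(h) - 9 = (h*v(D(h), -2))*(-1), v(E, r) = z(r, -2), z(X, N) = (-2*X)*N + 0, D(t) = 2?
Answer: 267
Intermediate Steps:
z(X, N) = -2*N*X (z(X, N) = -2*N*X + 0 = -2*N*X)
v(E, r) = 4*r (v(E, r) = -2*(-2)*r = 4*r)
o(h) = 9 + 8*h (o(h) = 9 + (h*(4*(-2)))*(-1) = 9 + (h*(-8))*(-1) = 9 - 8*h*(-1) = 9 + 8*h)
o(-6)*(-7) - 6 = (9 + 8*(-6))*(-7) - 6 = (9 - 48)*(-7) - 6 = -39*(-7) - 6 = 273 - 6 = 267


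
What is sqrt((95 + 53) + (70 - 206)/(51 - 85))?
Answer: 2*sqrt(38) ≈ 12.329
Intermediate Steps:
sqrt((95 + 53) + (70 - 206)/(51 - 85)) = sqrt(148 - 136/(-34)) = sqrt(148 - 136*(-1/34)) = sqrt(148 + 4) = sqrt(152) = 2*sqrt(38)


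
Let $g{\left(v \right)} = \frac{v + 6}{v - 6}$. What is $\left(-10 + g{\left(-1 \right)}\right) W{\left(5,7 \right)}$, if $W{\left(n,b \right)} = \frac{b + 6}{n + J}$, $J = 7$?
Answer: $- \frac{325}{28} \approx -11.607$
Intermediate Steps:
$g{\left(v \right)} = \frac{6 + v}{-6 + v}$
$W{\left(n,b \right)} = \frac{6 + b}{7 + n}$ ($W{\left(n,b \right)} = \frac{b + 6}{n + 7} = \frac{6 + b}{7 + n}$)
$\left(-10 + g{\left(-1 \right)}\right) W{\left(5,7 \right)} = \left(-10 + \frac{6 - 1}{-6 - 1}\right) \frac{6 + 7}{7 + 5} = \left(-10 + \frac{1}{-7} \cdot 5\right) \frac{1}{12} \cdot 13 = \left(-10 - \frac{5}{7}\right) \frac{1}{12} \cdot 13 = \left(-10 - \frac{5}{7}\right) \frac{13}{12} = \left(- \frac{75}{7}\right) \frac{13}{12} = - \frac{325}{28}$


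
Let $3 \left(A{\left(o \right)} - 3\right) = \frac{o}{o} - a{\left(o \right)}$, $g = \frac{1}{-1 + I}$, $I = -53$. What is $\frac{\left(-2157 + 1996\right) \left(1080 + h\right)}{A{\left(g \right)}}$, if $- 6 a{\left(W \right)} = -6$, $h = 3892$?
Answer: $- \frac{800492}{3} \approx -2.6683 \cdot 10^{5}$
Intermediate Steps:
$a{\left(W \right)} = 1$ ($a{\left(W \right)} = \left(- \frac{1}{6}\right) \left(-6\right) = 1$)
$g = - \frac{1}{54}$ ($g = \frac{1}{-1 - 53} = \frac{1}{-54} = - \frac{1}{54} \approx -0.018519$)
$A{\left(o \right)} = 3$ ($A{\left(o \right)} = 3 + \frac{\frac{o}{o} - 1}{3} = 3 + \frac{1 - 1}{3} = 3 + \frac{1}{3} \cdot 0 = 3 + 0 = 3$)
$\frac{\left(-2157 + 1996\right) \left(1080 + h\right)}{A{\left(g \right)}} = \frac{\left(-2157 + 1996\right) \left(1080 + 3892\right)}{3} = \left(-161\right) 4972 \cdot \frac{1}{3} = \left(-800492\right) \frac{1}{3} = - \frac{800492}{3}$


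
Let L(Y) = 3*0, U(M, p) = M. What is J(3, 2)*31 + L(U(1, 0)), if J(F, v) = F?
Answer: 93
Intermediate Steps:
L(Y) = 0
J(3, 2)*31 + L(U(1, 0)) = 3*31 + 0 = 93 + 0 = 93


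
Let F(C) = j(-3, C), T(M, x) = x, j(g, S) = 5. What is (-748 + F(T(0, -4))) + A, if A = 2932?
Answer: 2189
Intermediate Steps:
F(C) = 5
(-748 + F(T(0, -4))) + A = (-748 + 5) + 2932 = -743 + 2932 = 2189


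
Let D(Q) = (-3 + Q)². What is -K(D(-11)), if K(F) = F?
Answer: -196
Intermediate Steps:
-K(D(-11)) = -(-3 - 11)² = -1*(-14)² = -1*196 = -196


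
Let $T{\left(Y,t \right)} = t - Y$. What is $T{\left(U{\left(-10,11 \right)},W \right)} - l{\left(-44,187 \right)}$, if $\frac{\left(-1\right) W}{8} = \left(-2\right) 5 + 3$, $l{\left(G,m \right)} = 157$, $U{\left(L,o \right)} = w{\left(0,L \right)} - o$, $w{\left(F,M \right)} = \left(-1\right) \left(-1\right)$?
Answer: $-91$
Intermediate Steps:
$w{\left(F,M \right)} = 1$
$U{\left(L,o \right)} = 1 - o$
$W = 56$ ($W = - 8 \left(\left(-2\right) 5 + 3\right) = - 8 \left(-10 + 3\right) = \left(-8\right) \left(-7\right) = 56$)
$T{\left(U{\left(-10,11 \right)},W \right)} - l{\left(-44,187 \right)} = \left(56 - \left(1 - 11\right)\right) - 157 = \left(56 - -10\right) - 157 = \left(56 + 10\right) - 157 = 66 - 157 = -91$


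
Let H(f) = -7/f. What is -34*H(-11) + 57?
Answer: 389/11 ≈ 35.364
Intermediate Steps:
-34*H(-11) + 57 = -(-238)/(-11) + 57 = -(-238)*(-1)/11 + 57 = -34*7/11 + 57 = -238/11 + 57 = 389/11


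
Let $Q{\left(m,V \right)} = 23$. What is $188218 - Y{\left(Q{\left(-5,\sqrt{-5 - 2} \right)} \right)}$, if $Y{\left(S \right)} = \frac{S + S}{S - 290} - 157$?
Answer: $\frac{50296171}{267} \approx 1.8838 \cdot 10^{5}$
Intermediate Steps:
$Y{\left(S \right)} = -157 + \frac{2 S}{-290 + S}$ ($Y{\left(S \right)} = \frac{2 S}{-290 + S} - 157 = -157 + \frac{2 S}{-290 + S}$)
$188218 - Y{\left(Q{\left(-5,\sqrt{-5 - 2} \right)} \right)} = 188218 - \frac{5 \left(9106 - 713\right)}{-290 + 23} = 188218 - \frac{5 \left(9106 - 713\right)}{-267} = 188218 - 5 \left(- \frac{1}{267}\right) 8393 = 188218 - - \frac{41965}{267} = 188218 + \frac{41965}{267} = \frac{50296171}{267}$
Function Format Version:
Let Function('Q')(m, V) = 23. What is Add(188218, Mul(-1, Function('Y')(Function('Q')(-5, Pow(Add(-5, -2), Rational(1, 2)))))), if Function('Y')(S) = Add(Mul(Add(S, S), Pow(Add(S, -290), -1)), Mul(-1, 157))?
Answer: Rational(50296171, 267) ≈ 1.8838e+5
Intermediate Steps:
Function('Y')(S) = Add(-157, Mul(2, S, Pow(Add(-290, S), -1))) (Function('Y')(S) = Add(Mul(Mul(2, S), Pow(Add(-290, S), -1)), -157) = Add(Mul(2, S, Pow(Add(-290, S), -1)), -157) = Add(-157, Mul(2, S, Pow(Add(-290, S), -1))))
Add(188218, Mul(-1, Function('Y')(Function('Q')(-5, Pow(Add(-5, -2), Rational(1, 2)))))) = Add(188218, Mul(-1, Mul(5, Pow(Add(-290, 23), -1), Add(9106, Mul(-31, 23))))) = Add(188218, Mul(-1, Mul(5, Pow(-267, -1), Add(9106, -713)))) = Add(188218, Mul(-1, Mul(5, Rational(-1, 267), 8393))) = Add(188218, Mul(-1, Rational(-41965, 267))) = Add(188218, Rational(41965, 267)) = Rational(50296171, 267)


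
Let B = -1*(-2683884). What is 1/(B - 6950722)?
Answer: -1/4266838 ≈ -2.3437e-7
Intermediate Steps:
B = 2683884
1/(B - 6950722) = 1/(2683884 - 6950722) = 1/(-4266838) = -1/4266838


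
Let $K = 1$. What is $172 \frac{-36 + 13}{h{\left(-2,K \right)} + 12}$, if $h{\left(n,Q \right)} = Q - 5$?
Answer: $- \frac{989}{2} \approx -494.5$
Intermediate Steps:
$h{\left(n,Q \right)} = -5 + Q$ ($h{\left(n,Q \right)} = Q - 5 = -5 + Q$)
$172 \frac{-36 + 13}{h{\left(-2,K \right)} + 12} = 172 \frac{-36 + 13}{\left(-5 + 1\right) + 12} = 172 \left(- \frac{23}{-4 + 12}\right) = 172 \left(- \frac{23}{8}\right) = - \frac{989}{2}$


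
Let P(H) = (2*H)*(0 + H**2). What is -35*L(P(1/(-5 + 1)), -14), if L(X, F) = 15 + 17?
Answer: -1120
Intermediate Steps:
P(H) = 2*H**3 (P(H) = (2*H)*H**2 = 2*H**3)
L(X, F) = 32
-35*L(P(1/(-5 + 1)), -14) = -35*32 = -1120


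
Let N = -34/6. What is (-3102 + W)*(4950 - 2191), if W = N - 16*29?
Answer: -29562685/3 ≈ -9.8542e+6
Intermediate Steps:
N = -17/3 (N = -34*⅙ = -17/3 ≈ -5.6667)
W = -1409/3 (W = -17/3 - 16*29 = -17/3 - 464 = -1409/3 ≈ -469.67)
(-3102 + W)*(4950 - 2191) = (-3102 - 1409/3)*(4950 - 2191) = -10715/3*2759 = -29562685/3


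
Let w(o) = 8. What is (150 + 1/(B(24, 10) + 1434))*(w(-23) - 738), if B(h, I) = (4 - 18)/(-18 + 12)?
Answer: -471837690/4309 ≈ -1.0950e+5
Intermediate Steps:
B(h, I) = 7/3 (B(h, I) = -14/(-6) = -14*(-1/6) = 7/3)
(150 + 1/(B(24, 10) + 1434))*(w(-23) - 738) = (150 + 1/(7/3 + 1434))*(8 - 738) = (150 + 1/(4309/3))*(-730) = (150 + 3/4309)*(-730) = (646353/4309)*(-730) = -471837690/4309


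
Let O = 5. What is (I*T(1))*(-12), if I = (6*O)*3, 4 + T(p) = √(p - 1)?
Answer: 4320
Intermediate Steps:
T(p) = -4 + √(-1 + p) (T(p) = -4 + √(p - 1) = -4 + √(-1 + p))
I = 90 (I = (6*5)*3 = 30*3 = 90)
(I*T(1))*(-12) = (90*(-4 + √(-1 + 1)))*(-12) = (90*(-4 + √0))*(-12) = (90*(-4 + 0))*(-12) = (90*(-4))*(-12) = -360*(-12) = 4320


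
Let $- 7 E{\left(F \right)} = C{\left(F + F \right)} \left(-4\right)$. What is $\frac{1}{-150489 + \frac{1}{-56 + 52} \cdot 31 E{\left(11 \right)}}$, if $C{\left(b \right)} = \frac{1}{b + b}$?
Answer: $- \frac{308}{46350643} \approx -6.645 \cdot 10^{-6}$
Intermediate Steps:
$C{\left(b \right)} = \frac{1}{2 b}$
$E{\left(F \right)} = \frac{1}{7 F}$ ($E{\left(F \right)} = - \frac{\frac{1}{2 \left(F + F\right)} \left(-4\right)}{7} = - \frac{\frac{1}{2 \cdot 2 F} \left(-4\right)}{7} = - \frac{\frac{\frac{1}{2} \frac{1}{F}}{2} \left(-4\right)}{7} = - \frac{\frac{1}{4 F} \left(-4\right)}{7} = - \frac{\left(-1\right) \frac{1}{F}}{7} = \frac{1}{7 F}$)
$\frac{1}{-150489 + \frac{1}{-56 + 52} \cdot 31 E{\left(11 \right)}} = \frac{1}{-150489 + \frac{1}{-56 + 52} \cdot 31 \frac{1}{7 \cdot 11}} = \frac{1}{-150489 + \frac{1}{-4} \cdot 31 \cdot \frac{1}{7} \cdot \frac{1}{11}} = \frac{1}{-150489 + \left(- \frac{1}{4}\right) 31 \cdot \frac{1}{77}} = \frac{1}{-150489 - \frac{31}{308}} = \frac{1}{- \frac{46350643}{308}} = - \frac{308}{46350643}$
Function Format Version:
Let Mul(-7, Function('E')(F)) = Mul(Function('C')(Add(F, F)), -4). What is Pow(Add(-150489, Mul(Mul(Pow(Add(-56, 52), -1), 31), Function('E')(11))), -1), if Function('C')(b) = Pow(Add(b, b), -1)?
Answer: Rational(-308, 46350643) ≈ -6.6450e-6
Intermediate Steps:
Function('C')(b) = Mul(Rational(1, 2), Pow(b, -1)) (Function('C')(b) = Pow(Mul(2, b), -1) = Mul(Rational(1, 2), Pow(b, -1)))
Function('E')(F) = Mul(Rational(1, 7), Pow(F, -1)) (Function('E')(F) = Mul(Rational(-1, 7), Mul(Mul(Rational(1, 2), Pow(Add(F, F), -1)), -4)) = Mul(Rational(-1, 7), Mul(Mul(Rational(1, 2), Pow(Mul(2, F), -1)), -4)) = Mul(Rational(-1, 7), Mul(Mul(Rational(1, 2), Mul(Rational(1, 2), Pow(F, -1))), -4)) = Mul(Rational(-1, 7), Mul(Mul(Rational(1, 4), Pow(F, -1)), -4)) = Mul(Rational(-1, 7), Mul(-1, Pow(F, -1))) = Mul(Rational(1, 7), Pow(F, -1)))
Pow(Add(-150489, Mul(Mul(Pow(Add(-56, 52), -1), 31), Function('E')(11))), -1) = Pow(Add(-150489, Mul(Mul(Pow(Add(-56, 52), -1), 31), Mul(Rational(1, 7), Pow(11, -1)))), -1) = Pow(Add(-150489, Mul(Mul(Pow(-4, -1), 31), Mul(Rational(1, 7), Rational(1, 11)))), -1) = Pow(Add(-150489, Mul(Mul(Rational(-1, 4), 31), Rational(1, 77))), -1) = Pow(Add(-150489, Mul(Rational(-31, 4), Rational(1, 77))), -1) = Pow(Add(-150489, Rational(-31, 308)), -1) = Pow(Rational(-46350643, 308), -1) = Rational(-308, 46350643)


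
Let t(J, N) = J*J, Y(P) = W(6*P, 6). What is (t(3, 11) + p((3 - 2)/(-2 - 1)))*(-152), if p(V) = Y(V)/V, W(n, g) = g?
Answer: 1368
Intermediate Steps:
Y(P) = 6
p(V) = 6/V
t(J, N) = J²
(t(3, 11) + p((3 - 2)/(-2 - 1)))*(-152) = (3² + 6/(((3 - 2)/(-2 - 1))))*(-152) = (9 + 6/((1/(-3))))*(-152) = (9 + 6/((1*(-⅓))))*(-152) = (9 + 6/(-⅓))*(-152) = (9 + 6*(-3))*(-152) = (9 - 18)*(-152) = -9*(-152) = 1368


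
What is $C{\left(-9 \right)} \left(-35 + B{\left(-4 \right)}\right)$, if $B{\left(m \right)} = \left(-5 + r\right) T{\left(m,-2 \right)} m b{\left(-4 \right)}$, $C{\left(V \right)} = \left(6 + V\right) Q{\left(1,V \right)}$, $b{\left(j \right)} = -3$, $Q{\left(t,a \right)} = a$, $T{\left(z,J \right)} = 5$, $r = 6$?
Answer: $675$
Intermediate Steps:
$C{\left(V \right)} = V \left(6 + V\right)$ ($C{\left(V \right)} = \left(6 + V\right) V = V \left(6 + V\right)$)
$B{\left(m \right)} = - 15 m$ ($B{\left(m \right)} = \left(-5 + 6\right) 5 m \left(-3\right) = 1 \left(- 15 m\right) = - 15 m$)
$C{\left(-9 \right)} \left(-35 + B{\left(-4 \right)}\right) = - 9 \left(6 - 9\right) \left(-35 - -60\right) = \left(-9\right) \left(-3\right) \left(-35 + 60\right) = 27 \cdot 25 = 675$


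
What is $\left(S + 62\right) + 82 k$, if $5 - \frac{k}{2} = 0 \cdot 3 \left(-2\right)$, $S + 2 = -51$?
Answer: $829$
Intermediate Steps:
$S = -53$ ($S = -2 - 51 = -53$)
$k = 10$ ($k = 10 - 2 \cdot 0 \cdot 3 \left(-2\right) = 10 - 2 \cdot 0 \left(-2\right) = 10 - 0 = 10 + 0 = 10$)
$\left(S + 62\right) + 82 k = \left(-53 + 62\right) + 82 \cdot 10 = 9 + 820 = 829$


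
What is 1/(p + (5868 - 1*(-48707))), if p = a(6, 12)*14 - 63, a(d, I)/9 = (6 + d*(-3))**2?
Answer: 1/72656 ≈ 1.3763e-5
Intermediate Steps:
a(d, I) = 9*(6 - 3*d)**2 (a(d, I) = 9*(6 + d*(-3))**2 = 9*(6 - 3*d)**2)
p = 18081 (p = (81*(-2 + 6)**2)*14 - 63 = (81*4**2)*14 - 63 = (81*16)*14 - 63 = 1296*14 - 63 = 18144 - 63 = 18081)
1/(p + (5868 - 1*(-48707))) = 1/(18081 + (5868 - 1*(-48707))) = 1/(18081 + (5868 + 48707)) = 1/(18081 + 54575) = 1/72656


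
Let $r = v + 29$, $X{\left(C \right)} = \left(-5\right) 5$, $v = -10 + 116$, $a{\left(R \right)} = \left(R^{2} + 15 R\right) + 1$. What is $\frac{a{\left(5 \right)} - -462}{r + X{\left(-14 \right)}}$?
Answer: $\frac{563}{110} \approx 5.1182$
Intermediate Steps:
$a{\left(R \right)} = 1 + R^{2} + 15 R$
$v = 106$
$X{\left(C \right)} = -25$
$r = 135$ ($r = 106 + 29 = 135$)
$\frac{a{\left(5 \right)} - -462}{r + X{\left(-14 \right)}} = \frac{\left(1 + 5^{2} + 15 \cdot 5\right) - -462}{135 - 25} = \frac{\left(1 + 25 + 75\right) + 462}{110} = \left(101 + 462\right) \frac{1}{110} = 563 \cdot \frac{1}{110} = \frac{563}{110}$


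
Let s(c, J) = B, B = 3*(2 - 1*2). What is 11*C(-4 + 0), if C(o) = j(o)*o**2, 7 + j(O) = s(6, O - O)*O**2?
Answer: -1232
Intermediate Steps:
B = 0 (B = 3*(2 - 2) = 3*0 = 0)
s(c, J) = 0
j(O) = -7 (j(O) = -7 + 0*O**2 = -7 + 0 = -7)
C(o) = -7*o**2
11*C(-4 + 0) = 11*(-7*(-4 + 0)**2) = 11*(-7*(-4)**2) = 11*(-7*16) = 11*(-112) = -1232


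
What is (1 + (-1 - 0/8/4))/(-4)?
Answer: 0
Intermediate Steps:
(1 + (-1 - 0/8/4))/(-4) = -(1 + (-1 - 0*(1/8)/4))/4 = -(1 + (-1 - 0/4))/4 = -(1 + (-1 - 1*0))/4 = -(1 + (-1 + 0))/4 = -(1 - 1)/4 = -1/4*0 = 0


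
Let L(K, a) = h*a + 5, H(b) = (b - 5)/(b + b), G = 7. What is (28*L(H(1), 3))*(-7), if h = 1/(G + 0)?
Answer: -1064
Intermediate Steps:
H(b) = (-5 + b)/(2*b) (H(b) = (-5 + b)/((2*b)) = (-5 + b)*(1/(2*b)) = (-5 + b)/(2*b))
h = ⅐ (h = 1/(7 + 0) = 1/7 = ⅐ ≈ 0.14286)
L(K, a) = 5 + a/7 (L(K, a) = a/7 + 5 = 5 + a/7)
(28*L(H(1), 3))*(-7) = (28*(5 + (⅐)*3))*(-7) = (28*(5 + 3/7))*(-7) = (28*(38/7))*(-7) = 152*(-7) = -1064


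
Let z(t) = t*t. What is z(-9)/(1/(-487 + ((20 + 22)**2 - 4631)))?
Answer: -271674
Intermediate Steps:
z(t) = t**2
z(-9)/(1/(-487 + ((20 + 22)**2 - 4631))) = (-9)**2/(1/(-487 + ((20 + 22)**2 - 4631))) = 81/(1/(-487 + (42**2 - 4631))) = 81/(1/(-487 + (1764 - 4631))) = 81/(1/(-487 - 2867)) = 81/(1/(-3354)) = 81/(-1/3354) = 81*(-3354) = -271674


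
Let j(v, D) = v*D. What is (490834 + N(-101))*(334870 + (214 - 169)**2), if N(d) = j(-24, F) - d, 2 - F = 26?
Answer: 165587598345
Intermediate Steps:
F = -24 (F = 2 - 1*26 = 2 - 26 = -24)
j(v, D) = D*v
N(d) = 576 - d (N(d) = -24*(-24) - d = 576 - d)
(490834 + N(-101))*(334870 + (214 - 169)**2) = (490834 + (576 - 1*(-101)))*(334870 + (214 - 169)**2) = (490834 + (576 + 101))*(334870 + 45**2) = (490834 + 677)*(334870 + 2025) = 491511*336895 = 165587598345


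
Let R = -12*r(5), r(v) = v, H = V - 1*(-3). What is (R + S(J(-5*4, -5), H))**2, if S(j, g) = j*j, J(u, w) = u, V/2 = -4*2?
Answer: 115600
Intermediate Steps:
V = -16 (V = 2*(-4*2) = 2*(-8) = -16)
H = -13 (H = -16 - 1*(-3) = -16 + 3 = -13)
S(j, g) = j**2
R = -60 (R = -12*5 = -60)
(R + S(J(-5*4, -5), H))**2 = (-60 + (-5*4)**2)**2 = (-60 + (-20)**2)**2 = (-60 + 400)**2 = 340**2 = 115600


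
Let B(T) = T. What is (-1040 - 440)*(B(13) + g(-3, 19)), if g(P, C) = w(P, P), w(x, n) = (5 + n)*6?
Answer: -37000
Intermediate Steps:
w(x, n) = 30 + 6*n
g(P, C) = 30 + 6*P
(-1040 - 440)*(B(13) + g(-3, 19)) = (-1040 - 440)*(13 + (30 + 6*(-3))) = -1480*(13 + (30 - 18)) = -1480*(13 + 12) = -1480*25 = -37000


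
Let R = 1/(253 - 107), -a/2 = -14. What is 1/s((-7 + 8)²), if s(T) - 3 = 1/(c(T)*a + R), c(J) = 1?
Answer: 4089/12413 ≈ 0.32941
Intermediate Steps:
a = 28 (a = -2*(-14) = 28)
R = 1/146 ≈ 0.0068493
s(T) = 12413/4089 (s(T) = 3 + 1/(1*28 + 1/146) = 3 + 1/(28 + 1/146) = 3 + 1/(4089/146) = 3 + 146/4089 = 12413/4089)
1/s((-7 + 8)²) = 1/(12413/4089) = 4089/12413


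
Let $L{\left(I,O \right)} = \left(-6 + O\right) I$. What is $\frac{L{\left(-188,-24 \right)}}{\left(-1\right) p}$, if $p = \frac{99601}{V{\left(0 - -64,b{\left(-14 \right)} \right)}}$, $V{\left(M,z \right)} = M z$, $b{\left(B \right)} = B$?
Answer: $\frac{5053440}{99601} \approx 50.737$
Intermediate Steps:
$p = - \frac{99601}{896}$ ($p = \frac{99601}{\left(0 - -64\right) \left(-14\right)} = \frac{99601}{\left(0 + 64\right) \left(-14\right)} = \frac{99601}{64 \left(-14\right)} = \frac{99601}{-896} = 99601 \left(- \frac{1}{896}\right) = - \frac{99601}{896} \approx -111.16$)
$L{\left(I,O \right)} = I \left(-6 + O\right)$
$\frac{L{\left(-188,-24 \right)}}{\left(-1\right) p} = \frac{\left(-188\right) \left(-6 - 24\right)}{\left(-1\right) \left(- \frac{99601}{896}\right)} = \frac{\left(-188\right) \left(-30\right)}{\frac{99601}{896}} = 5640 \cdot \frac{896}{99601} = \frac{5053440}{99601}$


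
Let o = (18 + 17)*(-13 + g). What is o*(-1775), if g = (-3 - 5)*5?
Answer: 3292625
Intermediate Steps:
g = -40 (g = -8*5 = -40)
o = -1855 (o = (18 + 17)*(-13 - 40) = 35*(-53) = -1855)
o*(-1775) = -1855*(-1775) = 3292625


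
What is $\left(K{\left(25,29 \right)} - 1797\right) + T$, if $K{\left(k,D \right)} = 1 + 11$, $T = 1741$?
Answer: $-44$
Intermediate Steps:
$K{\left(k,D \right)} = 12$
$\left(K{\left(25,29 \right)} - 1797\right) + T = \left(12 - 1797\right) + 1741 = -1785 + 1741 = -44$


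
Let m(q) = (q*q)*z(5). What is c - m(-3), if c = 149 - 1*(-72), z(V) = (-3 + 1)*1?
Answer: 239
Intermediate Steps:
z(V) = -2 (z(V) = -2*1 = -2)
c = 221 (c = 149 + 72 = 221)
m(q) = -2*q² (m(q) = (q*q)*(-2) = q²*(-2) = -2*q²)
c - m(-3) = 221 - (-2)*(-3)² = 221 - (-2)*9 = 221 - 1*(-18) = 221 + 18 = 239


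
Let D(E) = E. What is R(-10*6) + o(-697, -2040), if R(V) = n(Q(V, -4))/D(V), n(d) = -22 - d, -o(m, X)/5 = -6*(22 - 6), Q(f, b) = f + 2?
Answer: 2397/5 ≈ 479.40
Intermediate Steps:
Q(f, b) = 2 + f
o(m, X) = 480 (o(m, X) = -(-30)*(22 - 6) = -(-30)*16 = -5*(-96) = 480)
R(V) = (-24 - V)/V (R(V) = (-22 - (2 + V))/V = (-22 + (-2 - V))/V = (-24 - V)/V)
R(-10*6) + o(-697, -2040) = (-24 - (-10)*6)/((-10*6)) + 480 = (-24 - 1*(-60))/(-60) + 480 = -(-24 + 60)/60 + 480 = -1/60*36 + 480 = -⅗ + 480 = 2397/5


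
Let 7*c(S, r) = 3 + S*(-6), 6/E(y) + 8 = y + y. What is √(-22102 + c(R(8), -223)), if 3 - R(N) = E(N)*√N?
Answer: √(-1083103 + 63*√2)/7 ≈ 148.67*I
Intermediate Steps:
E(y) = 6/(-8 + 2*y) (E(y) = 6/(-8 + (y + y)) = 6/(-8 + 2*y))
R(N) = 3 - 3*√N/(-4 + N) (R(N) = 3 - 3/(-4 + N)*√N = 3 - 3*√N/(-4 + N))
c(S, r) = 3/7 - 6*S/7 (c(S, r) = (3 + S*(-6))/7 = (3 - 6*S)/7 = 3/7 - 6*S/7)
√(-22102 + c(R(8), -223)) = √(-22102 + (3/7 - 18*(-4 + 8 - √8)/(7*(-4 + 8)))) = √(-22102 + (3/7 - 18*(-4 + 8 - 2*√2)/(7*4))) = √(-22102 + (3/7 - 18*(4 - 2*√2)/(7*4))) = √(-22102 + (3/7 - 6*(3 - 3*√2/2)/7)) = √(-22102 + (3/7 + (-18/7 + 9*√2/7))) = √(-22102 + (-15/7 + 9*√2/7)) = √(-154729/7 + 9*√2/7)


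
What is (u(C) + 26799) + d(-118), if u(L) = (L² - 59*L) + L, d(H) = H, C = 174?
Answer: 46865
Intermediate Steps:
u(L) = L² - 58*L
(u(C) + 26799) + d(-118) = (174*(-58 + 174) + 26799) - 118 = (174*116 + 26799) - 118 = (20184 + 26799) - 118 = 46983 - 118 = 46865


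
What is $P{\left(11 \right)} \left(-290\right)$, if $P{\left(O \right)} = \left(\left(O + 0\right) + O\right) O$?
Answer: $-70180$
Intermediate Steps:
$P{\left(O \right)} = 2 O^{2}$ ($P{\left(O \right)} = \left(O + O\right) O = 2 O O = 2 O^{2}$)
$P{\left(11 \right)} \left(-290\right) = 2 \cdot 11^{2} \left(-290\right) = 2 \cdot 121 \left(-290\right) = 242 \left(-290\right) = -70180$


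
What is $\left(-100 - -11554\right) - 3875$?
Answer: $7579$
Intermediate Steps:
$\left(-100 - -11554\right) - 3875 = \left(-100 + 11554\right) - 3875 = 11454 - 3875 = 7579$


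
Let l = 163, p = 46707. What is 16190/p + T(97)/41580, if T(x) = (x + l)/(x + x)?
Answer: 2176818377/6279382494 ≈ 0.34666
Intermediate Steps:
T(x) = (163 + x)/(2*x) (T(x) = (x + 163)/(x + x) = (163 + x)/((2*x)) = (163 + x)*(1/(2*x)) = (163 + x)/(2*x))
16190/p + T(97)/41580 = 16190/46707 + ((1/2)*(163 + 97)/97)/41580 = 16190*(1/46707) + ((1/2)*(1/97)*260)*(1/41580) = 16190/46707 + (130/97)*(1/41580) = 16190/46707 + 13/403326 = 2176818377/6279382494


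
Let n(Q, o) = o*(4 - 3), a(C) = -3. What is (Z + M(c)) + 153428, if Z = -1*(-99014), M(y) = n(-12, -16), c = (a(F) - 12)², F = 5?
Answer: 252426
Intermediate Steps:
n(Q, o) = o (n(Q, o) = o*1 = o)
c = 225 (c = (-3 - 12)² = (-15)² = 225)
M(y) = -16
Z = 99014
(Z + M(c)) + 153428 = (99014 - 16) + 153428 = 98998 + 153428 = 252426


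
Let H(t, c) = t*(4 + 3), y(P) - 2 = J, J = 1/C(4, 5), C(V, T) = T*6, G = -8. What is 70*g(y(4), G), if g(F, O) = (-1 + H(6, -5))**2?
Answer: 117670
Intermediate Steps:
C(V, T) = 6*T
J = 1/30 (J = 1/(6*5) = 1/30 ≈ 0.033333)
y(P) = 61/30 (y(P) = 2 + 1/30 = 61/30)
H(t, c) = 7*t (H(t, c) = t*7 = 7*t)
g(F, O) = 1681 (g(F, O) = (-1 + 7*6)**2 = (-1 + 42)**2 = 41**2 = 1681)
70*g(y(4), G) = 70*1681 = 117670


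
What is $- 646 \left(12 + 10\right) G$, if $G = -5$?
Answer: $71060$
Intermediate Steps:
$- 646 \left(12 + 10\right) G = - 646 \left(12 + 10\right) \left(-5\right) = - 646 \cdot 22 \left(-5\right) = \left(-646\right) \left(-110\right) = 71060$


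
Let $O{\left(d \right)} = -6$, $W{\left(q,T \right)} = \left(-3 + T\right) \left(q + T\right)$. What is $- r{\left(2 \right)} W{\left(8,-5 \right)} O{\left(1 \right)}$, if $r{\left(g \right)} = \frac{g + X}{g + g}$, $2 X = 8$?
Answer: $-216$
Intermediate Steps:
$X = 4$ ($X = \frac{1}{2} \cdot 8 = 4$)
$r{\left(g \right)} = \frac{4 + g}{2 g}$ ($r{\left(g \right)} = \frac{g + 4}{g + g} = \frac{4 + g}{2 g}$)
$W{\left(q,T \right)} = \left(-3 + T\right) \left(T + q\right)$
$- r{\left(2 \right)} W{\left(8,-5 \right)} O{\left(1 \right)} = - \frac{4 + 2}{2 \cdot 2} \left(\left(-5\right)^{2} - -15 - 24 - 40\right) \left(-6\right) = - \frac{1}{2} \cdot \frac{1}{2} \cdot 6 \left(25 + 15 - 24 - 40\right) \left(-6\right) = - \frac{3}{2} \left(-24\right) \left(-6\right) = - \left(-36\right) \left(-6\right) = \left(-1\right) 216 = -216$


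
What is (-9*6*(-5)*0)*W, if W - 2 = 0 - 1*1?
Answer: 0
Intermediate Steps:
W = 1 (W = 2 + (0 - 1*1) = 2 + (0 - 1) = 2 - 1 = 1)
(-9*6*(-5)*0)*W = -9*6*(-5)*0*1 = -(-270)*0*1 = -9*0*1 = 0*1 = 0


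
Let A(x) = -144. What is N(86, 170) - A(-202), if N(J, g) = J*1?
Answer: 230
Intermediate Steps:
N(J, g) = J
N(86, 170) - A(-202) = 86 - 1*(-144) = 86 + 144 = 230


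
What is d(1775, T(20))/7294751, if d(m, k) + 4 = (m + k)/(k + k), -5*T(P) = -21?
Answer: 4364/153189771 ≈ 2.8488e-5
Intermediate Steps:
T(P) = 21/5 (T(P) = -1/5*(-21) = 21/5)
d(m, k) = -4 + (k + m)/(2*k) (d(m, k) = -4 + (m + k)/(k + k) = -4 + (k + m)/((2*k)) = -4 + (k + m)*(1/(2*k)) = -4 + (k + m)/(2*k))
d(1775, T(20))/7294751 = ((1775 - 7*21/5)/(2*(21/5)))/7294751 = ((1/2)*(5/21)*(1775 - 147/5))*(1/7294751) = ((1/2)*(5/21)*(8728/5))*(1/7294751) = (4364/21)*(1/7294751) = 4364/153189771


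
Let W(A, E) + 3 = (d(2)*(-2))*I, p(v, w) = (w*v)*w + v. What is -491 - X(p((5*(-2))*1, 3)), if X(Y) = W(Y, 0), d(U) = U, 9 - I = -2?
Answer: -444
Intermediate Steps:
I = 11 (I = 9 - 1*(-2) = 9 + 2 = 11)
p(v, w) = v + v*w² (p(v, w) = (v*w)*w + v = v*w² + v = v + v*w²)
W(A, E) = -47 (W(A, E) = -3 + (2*(-2))*11 = -3 - 4*11 = -3 - 44 = -47)
X(Y) = -47
-491 - X(p((5*(-2))*1, 3)) = -491 - 1*(-47) = -491 + 47 = -444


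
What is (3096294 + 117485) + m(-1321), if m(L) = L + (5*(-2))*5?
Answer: 3212408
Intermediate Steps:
m(L) = -50 + L (m(L) = L - 10*5 = L - 50 = -50 + L)
(3096294 + 117485) + m(-1321) = (3096294 + 117485) + (-50 - 1321) = 3213779 - 1371 = 3212408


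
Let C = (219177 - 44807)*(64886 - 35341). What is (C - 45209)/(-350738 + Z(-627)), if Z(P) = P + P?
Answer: -5151716441/351992 ≈ -14636.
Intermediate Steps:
Z(P) = 2*P
C = 5151761650 (C = 174370*29545 = 5151761650)
(C - 45209)/(-350738 + Z(-627)) = (5151761650 - 45209)/(-350738 + 2*(-627)) = 5151716441/(-350738 - 1254) = 5151716441/(-351992) = 5151716441*(-1/351992) = -5151716441/351992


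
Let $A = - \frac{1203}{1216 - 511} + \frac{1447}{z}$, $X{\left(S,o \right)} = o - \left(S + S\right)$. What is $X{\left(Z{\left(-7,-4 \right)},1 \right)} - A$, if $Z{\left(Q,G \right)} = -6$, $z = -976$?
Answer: $\frac{3713101}{229360} \approx 16.189$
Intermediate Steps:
$X{\left(S,o \right)} = o - 2 S$
$A = - \frac{731421}{229360}$ ($A = - \frac{1203}{1216 - 511} + \frac{1447}{-976} = - \frac{1203}{705} + 1447 \left(- \frac{1}{976}\right) = \left(-1203\right) \frac{1}{705} - \frac{1447}{976} = - \frac{401}{235} - \frac{1447}{976} = - \frac{731421}{229360} \approx -3.189$)
$X{\left(Z{\left(-7,-4 \right)},1 \right)} - A = \left(1 - -12\right) - - \frac{731421}{229360} = \left(1 + 12\right) + \frac{731421}{229360} = 13 + \frac{731421}{229360} = \frac{3713101}{229360}$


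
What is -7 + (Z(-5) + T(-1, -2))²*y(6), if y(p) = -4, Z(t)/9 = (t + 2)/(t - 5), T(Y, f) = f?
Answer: -224/25 ≈ -8.9600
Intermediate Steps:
Z(t) = 9*(2 + t)/(-5 + t) (Z(t) = 9*((t + 2)/(t - 5)) = 9*((2 + t)/(-5 + t)) = 9*(2 + t)/(-5 + t))
-7 + (Z(-5) + T(-1, -2))²*y(6) = -7 + (9*(2 - 5)/(-5 - 5) - 2)²*(-4) = -7 + (9*(-3)/(-10) - 2)²*(-4) = -7 + (9*(-⅒)*(-3) - 2)²*(-4) = -7 + (27/10 - 2)²*(-4) = -7 + (7/10)²*(-4) = -7 + (49/100)*(-4) = -7 - 49/25 = -224/25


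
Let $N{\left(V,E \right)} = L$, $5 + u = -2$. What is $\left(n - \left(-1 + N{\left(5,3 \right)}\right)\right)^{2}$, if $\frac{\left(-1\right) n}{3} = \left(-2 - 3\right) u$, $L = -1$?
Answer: $10609$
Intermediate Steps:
$u = -7$ ($u = -5 - 2 = -7$)
$N{\left(V,E \right)} = -1$
$n = -105$ ($n = - 3 \left(-2 - 3\right) \left(-7\right) = - 3 \left(\left(-5\right) \left(-7\right)\right) = \left(-3\right) 35 = -105$)
$\left(n - \left(-1 + N{\left(5,3 \right)}\right)\right)^{2} = \left(-105 + \left(1 - -1\right)\right)^{2} = \left(-105 + \left(1 + 1\right)\right)^{2} = \left(-105 + 2\right)^{2} = \left(-103\right)^{2} = 10609$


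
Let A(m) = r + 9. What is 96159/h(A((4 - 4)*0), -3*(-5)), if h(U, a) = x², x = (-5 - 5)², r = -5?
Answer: 96159/10000 ≈ 9.6159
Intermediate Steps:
x = 100 (x = (-10)² = 100)
A(m) = 4 (A(m) = -5 + 9 = 4)
h(U, a) = 10000 (h(U, a) = 100² = 10000)
96159/h(A((4 - 4)*0), -3*(-5)) = 96159/10000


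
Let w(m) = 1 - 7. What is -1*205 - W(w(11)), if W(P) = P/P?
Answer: -206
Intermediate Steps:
w(m) = -6
W(P) = 1
-1*205 - W(w(11)) = -1*205 - 1*1 = -205 - 1 = -206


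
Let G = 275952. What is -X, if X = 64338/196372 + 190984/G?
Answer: -863407966/846706971 ≈ -1.0197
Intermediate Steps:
X = 863407966/846706971 (X = 64338/196372 + 190984/275952 = 64338*(1/196372) + 190984*(1/275952) = 32169/98186 + 23873/34494 = 863407966/846706971 ≈ 1.0197)
-X = -1*863407966/846706971 = -863407966/846706971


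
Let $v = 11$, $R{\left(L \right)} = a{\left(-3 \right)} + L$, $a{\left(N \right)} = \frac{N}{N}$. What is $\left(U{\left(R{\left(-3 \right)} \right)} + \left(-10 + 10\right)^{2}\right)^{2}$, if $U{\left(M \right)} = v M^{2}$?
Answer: $1936$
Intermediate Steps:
$a{\left(N \right)} = 1$
$R{\left(L \right)} = 1 + L$
$U{\left(M \right)} = 11 M^{2}$
$\left(U{\left(R{\left(-3 \right)} \right)} + \left(-10 + 10\right)^{2}\right)^{2} = \left(11 \left(1 - 3\right)^{2} + \left(-10 + 10\right)^{2}\right)^{2} = \left(11 \left(-2\right)^{2} + 0^{2}\right)^{2} = \left(11 \cdot 4 + 0\right)^{2} = \left(44 + 0\right)^{2} = 44^{2} = 1936$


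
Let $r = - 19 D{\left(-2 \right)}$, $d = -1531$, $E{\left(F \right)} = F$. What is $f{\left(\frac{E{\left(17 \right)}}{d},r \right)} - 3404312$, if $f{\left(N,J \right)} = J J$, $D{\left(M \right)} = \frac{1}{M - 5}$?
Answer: $- \frac{166810927}{49} \approx -3.4043 \cdot 10^{6}$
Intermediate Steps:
$D{\left(M \right)} = \frac{1}{-5 + M}$
$r = \frac{19}{7}$ ($r = - \frac{19}{-5 - 2} = - \frac{19}{-7} = \left(-19\right) \left(- \frac{1}{7}\right) = \frac{19}{7} \approx 2.7143$)
$f{\left(N,J \right)} = J^{2}$
$f{\left(\frac{E{\left(17 \right)}}{d},r \right)} - 3404312 = \left(\frac{19}{7}\right)^{2} - 3404312 = \frac{361}{49} - 3404312 = - \frac{166810927}{49}$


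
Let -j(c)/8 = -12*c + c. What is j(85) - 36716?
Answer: -29236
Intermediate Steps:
j(c) = 88*c (j(c) = -8*(-12*c + c) = -(-88)*c = 88*c)
j(85) - 36716 = 88*85 - 36716 = 7480 - 36716 = -29236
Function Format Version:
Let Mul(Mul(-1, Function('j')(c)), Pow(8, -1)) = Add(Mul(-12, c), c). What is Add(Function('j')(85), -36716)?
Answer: -29236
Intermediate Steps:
Function('j')(c) = Mul(88, c) (Function('j')(c) = Mul(-8, Add(Mul(-12, c), c)) = Mul(-8, Mul(-11, c)) = Mul(88, c))
Add(Function('j')(85), -36716) = Add(Mul(88, 85), -36716) = Add(7480, -36716) = -29236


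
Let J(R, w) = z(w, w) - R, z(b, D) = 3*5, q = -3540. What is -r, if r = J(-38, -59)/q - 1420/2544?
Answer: 53767/93810 ≈ 0.57315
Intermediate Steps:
z(b, D) = 15
J(R, w) = 15 - R
r = -53767/93810 (r = (15 - 1*(-38))/(-3540) - 1420/2544 = (15 + 38)*(-1/3540) - 1420*1/2544 = 53*(-1/3540) - 355/636 = -53/3540 - 355/636 = -53767/93810 ≈ -0.57315)
-r = -1*(-53767/93810) = 53767/93810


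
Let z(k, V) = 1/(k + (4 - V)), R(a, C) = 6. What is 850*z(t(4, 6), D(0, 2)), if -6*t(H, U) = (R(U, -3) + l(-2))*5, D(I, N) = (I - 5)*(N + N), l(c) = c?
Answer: 1275/31 ≈ 41.129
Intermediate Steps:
D(I, N) = 2*N*(-5 + I) (D(I, N) = (-5 + I)*(2*N) = 2*N*(-5 + I))
t(H, U) = -10/3 (t(H, U) = -(6 - 2)*5/6 = -2*5/3 = -⅙*20 = -10/3)
z(k, V) = 1/(4 + k - V)
850*z(t(4, 6), D(0, 2)) = 850/(4 - 10/3 - 2*2*(-5 + 0)) = 850/(4 - 10/3 - 2*2*(-5)) = 850/(4 - 10/3 - 1*(-20)) = 850/(4 - 10/3 + 20) = 850/(62/3) = 850*(3/62) = 1275/31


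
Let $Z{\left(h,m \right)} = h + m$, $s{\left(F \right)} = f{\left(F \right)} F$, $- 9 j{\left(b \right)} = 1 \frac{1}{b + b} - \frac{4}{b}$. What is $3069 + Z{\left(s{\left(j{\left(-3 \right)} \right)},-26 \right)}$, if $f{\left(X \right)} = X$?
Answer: $\frac{8873437}{2916} \approx 3043.0$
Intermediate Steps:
$j{\left(b \right)} = \frac{7}{18 b}$ ($j{\left(b \right)} = - \frac{1 \frac{1}{b + b} - \frac{4}{b}}{9} = - \frac{1 \frac{1}{2 b} - \frac{4}{b}}{9} = - \frac{\frac{1}{2 b} - \frac{4}{b}}{9} = - \frac{\left(- \frac{7}{2}\right) \frac{1}{b}}{9} = \frac{7}{18 b}$)
$s{\left(F \right)} = F^{2}$ ($s{\left(F \right)} = F F = F^{2}$)
$3069 + Z{\left(s{\left(j{\left(-3 \right)} \right)},-26 \right)} = 3069 - \left(26 - \left(\frac{7}{18 \left(-3\right)}\right)^{2}\right) = 3069 - \left(26 - \left(\frac{7}{18} \left(- \frac{1}{3}\right)\right)^{2}\right) = 3069 - \left(26 - \left(- \frac{7}{54}\right)^{2}\right) = 3069 + \left(\frac{49}{2916} - 26\right) = 3069 - \frac{75767}{2916} = \frac{8873437}{2916}$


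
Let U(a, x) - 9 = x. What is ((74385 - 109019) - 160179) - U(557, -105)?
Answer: -194717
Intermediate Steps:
U(a, x) = 9 + x
((74385 - 109019) - 160179) - U(557, -105) = ((74385 - 109019) - 160179) - (9 - 105) = (-34634 - 160179) - 1*(-96) = -194813 + 96 = -194717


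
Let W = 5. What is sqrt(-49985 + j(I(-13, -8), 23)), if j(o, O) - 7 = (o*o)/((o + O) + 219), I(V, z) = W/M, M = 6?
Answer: I*sqrt(3819446685042)/8742 ≈ 223.56*I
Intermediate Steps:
I(V, z) = 5/6
j(o, O) = 7 + o**2/(219 + O + o) (j(o, O) = 7 + (o*o)/((o + O) + 219) = 7 + o**2/((O + o) + 219) = 7 + o**2/(219 + O + o))
sqrt(-49985 + j(I(-13, -8), 23)) = sqrt(-49985 + (1533 + (5/6)**2 + 7*23 + 7*(5/6))/(219 + 23 + 5/6)) = sqrt(-49985 + (1533 + 25/36 + 161 + 35/6)/(1457/6)) = sqrt(-49985 + (6/1457)*(61219/36)) = sqrt(-49985 + 61219/8742) = sqrt(-436907651/8742) = I*sqrt(3819446685042)/8742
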